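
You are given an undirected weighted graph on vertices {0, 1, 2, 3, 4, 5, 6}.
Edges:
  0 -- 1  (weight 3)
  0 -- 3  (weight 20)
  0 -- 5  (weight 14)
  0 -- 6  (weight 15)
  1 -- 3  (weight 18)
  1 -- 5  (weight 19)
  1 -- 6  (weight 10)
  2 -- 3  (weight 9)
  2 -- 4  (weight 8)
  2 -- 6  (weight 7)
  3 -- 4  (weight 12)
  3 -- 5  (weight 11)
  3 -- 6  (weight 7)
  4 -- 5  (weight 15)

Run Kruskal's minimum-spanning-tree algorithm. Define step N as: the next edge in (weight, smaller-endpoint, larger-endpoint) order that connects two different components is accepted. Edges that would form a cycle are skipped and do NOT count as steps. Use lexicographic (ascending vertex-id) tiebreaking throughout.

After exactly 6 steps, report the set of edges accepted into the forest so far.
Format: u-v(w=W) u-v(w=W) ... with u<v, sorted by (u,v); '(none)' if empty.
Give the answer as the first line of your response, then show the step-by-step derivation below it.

0-1(w=3) 1-6(w=10) 2-4(w=8) 2-6(w=7) 3-5(w=11) 3-6(w=7)

step 1: add edge 0-1 (w=3); MST = {0-1(w=3)}
step 2: add edge 2-6 (w=7); MST = {0-1(w=3) 2-6(w=7)}
step 3: add edge 3-6 (w=7); MST = {0-1(w=3) 2-6(w=7) 3-6(w=7)}
step 4: add edge 2-4 (w=8); MST = {0-1(w=3) 2-4(w=8) 2-6(w=7) 3-6(w=7)}
step 5: add edge 1-6 (w=10); MST = {0-1(w=3) 1-6(w=10) 2-4(w=8) 2-6(w=7) 3-6(w=7)}
step 6: add edge 3-5 (w=11); MST = {0-1(w=3) 1-6(w=10) 2-4(w=8) 2-6(w=7) 3-5(w=11) 3-6(w=7)}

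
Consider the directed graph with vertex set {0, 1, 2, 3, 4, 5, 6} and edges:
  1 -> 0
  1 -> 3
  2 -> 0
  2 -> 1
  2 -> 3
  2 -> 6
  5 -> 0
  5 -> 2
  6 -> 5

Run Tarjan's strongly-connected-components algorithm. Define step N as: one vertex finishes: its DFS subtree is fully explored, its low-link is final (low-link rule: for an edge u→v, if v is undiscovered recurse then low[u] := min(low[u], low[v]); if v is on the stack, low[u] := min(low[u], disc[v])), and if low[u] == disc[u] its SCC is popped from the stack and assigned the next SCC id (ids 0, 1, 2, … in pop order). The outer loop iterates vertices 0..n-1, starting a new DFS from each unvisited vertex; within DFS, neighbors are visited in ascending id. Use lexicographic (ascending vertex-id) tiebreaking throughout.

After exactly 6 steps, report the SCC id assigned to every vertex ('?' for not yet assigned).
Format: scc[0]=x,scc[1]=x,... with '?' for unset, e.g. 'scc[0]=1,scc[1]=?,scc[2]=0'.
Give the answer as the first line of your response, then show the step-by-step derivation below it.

scc[0]=0,scc[1]=2,scc[2]=3,scc[3]=1,scc[4]=?,scc[5]=3,scc[6]=3

step 1: low=(low[0]=0,low[1]=?,low[2]=?,low[3]=?,low[4]=?,low[5]=?,low[6]=?); scc=(scc[0]=0,scc[1]=?,scc[2]=?,scc[3]=?,scc[4]=?,scc[5]=?,scc[6]=?)
step 2: low=(low[0]=0,low[1]=1,low[2]=?,low[3]=2,low[4]=?,low[5]=?,low[6]=?); scc=(scc[0]=0,scc[1]=?,scc[2]=?,scc[3]=1,scc[4]=?,scc[5]=?,scc[6]=?)
step 3: low=(low[0]=0,low[1]=1,low[2]=?,low[3]=2,low[4]=?,low[5]=?,low[6]=?); scc=(scc[0]=0,scc[1]=2,scc[2]=?,scc[3]=1,scc[4]=?,scc[5]=?,scc[6]=?)
step 4: low=(low[0]=0,low[1]=1,low[2]=3,low[3]=2,low[4]=?,low[5]=3,low[6]=4); scc=(scc[0]=0,scc[1]=2,scc[2]=?,scc[3]=1,scc[4]=?,scc[5]=?,scc[6]=?)
step 5: low=(low[0]=0,low[1]=1,low[2]=3,low[3]=2,low[4]=?,low[5]=3,low[6]=3); scc=(scc[0]=0,scc[1]=2,scc[2]=?,scc[3]=1,scc[4]=?,scc[5]=?,scc[6]=?)
step 6: low=(low[0]=0,low[1]=1,low[2]=3,low[3]=2,low[4]=?,low[5]=3,low[6]=3); scc=(scc[0]=0,scc[1]=2,scc[2]=3,scc[3]=1,scc[4]=?,scc[5]=3,scc[6]=3)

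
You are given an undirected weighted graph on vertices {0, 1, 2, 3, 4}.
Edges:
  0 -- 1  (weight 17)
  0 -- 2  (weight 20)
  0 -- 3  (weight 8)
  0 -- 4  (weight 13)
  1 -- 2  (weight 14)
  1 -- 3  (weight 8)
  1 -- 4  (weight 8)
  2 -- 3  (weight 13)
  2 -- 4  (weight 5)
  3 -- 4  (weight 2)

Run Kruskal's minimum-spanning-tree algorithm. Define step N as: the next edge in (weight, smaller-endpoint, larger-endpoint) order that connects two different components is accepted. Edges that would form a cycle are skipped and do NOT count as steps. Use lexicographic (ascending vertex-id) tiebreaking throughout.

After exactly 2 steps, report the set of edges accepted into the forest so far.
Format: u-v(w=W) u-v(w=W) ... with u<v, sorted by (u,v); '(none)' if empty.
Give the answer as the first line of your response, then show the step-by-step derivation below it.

2-4(w=5) 3-4(w=2)

step 1: add edge 3-4 (w=2); MST = {3-4(w=2)}
step 2: add edge 2-4 (w=5); MST = {2-4(w=5) 3-4(w=2)}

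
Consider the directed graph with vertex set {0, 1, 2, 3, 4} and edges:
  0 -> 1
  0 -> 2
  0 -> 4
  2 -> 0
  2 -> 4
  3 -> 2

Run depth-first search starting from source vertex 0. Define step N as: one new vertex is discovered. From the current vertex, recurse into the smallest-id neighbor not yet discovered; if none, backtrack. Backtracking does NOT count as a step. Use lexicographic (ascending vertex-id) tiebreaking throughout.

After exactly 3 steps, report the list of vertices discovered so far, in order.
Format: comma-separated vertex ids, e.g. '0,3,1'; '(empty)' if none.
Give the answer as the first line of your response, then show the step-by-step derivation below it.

0,1,2

step 1: discover 0; path=0; order=0
step 2: discover 1; path=0>1; order=0,1
step 3: discover 2; path=0>2; order=0,1,2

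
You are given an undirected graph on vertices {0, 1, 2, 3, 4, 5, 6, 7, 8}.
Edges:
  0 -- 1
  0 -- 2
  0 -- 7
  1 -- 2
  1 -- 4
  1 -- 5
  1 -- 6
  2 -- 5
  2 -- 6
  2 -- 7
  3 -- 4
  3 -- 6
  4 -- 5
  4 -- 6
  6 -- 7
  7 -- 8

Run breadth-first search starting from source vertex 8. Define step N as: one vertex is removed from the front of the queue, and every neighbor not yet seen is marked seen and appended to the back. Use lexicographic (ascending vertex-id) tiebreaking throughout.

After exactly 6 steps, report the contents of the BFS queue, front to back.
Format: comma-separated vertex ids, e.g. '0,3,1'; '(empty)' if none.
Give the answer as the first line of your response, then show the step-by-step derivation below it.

5,3,4

step 1: dequeue 8; queue=[7]; order=8
step 2: dequeue 7; queue=[0,2,6]; order=8,7
step 3: dequeue 0; queue=[2,6,1]; order=8,7,0
step 4: dequeue 2; queue=[6,1,5]; order=8,7,0,2
step 5: dequeue 6; queue=[1,5,3,4]; order=8,7,0,2,6
step 6: dequeue 1; queue=[5,3,4]; order=8,7,0,2,6,1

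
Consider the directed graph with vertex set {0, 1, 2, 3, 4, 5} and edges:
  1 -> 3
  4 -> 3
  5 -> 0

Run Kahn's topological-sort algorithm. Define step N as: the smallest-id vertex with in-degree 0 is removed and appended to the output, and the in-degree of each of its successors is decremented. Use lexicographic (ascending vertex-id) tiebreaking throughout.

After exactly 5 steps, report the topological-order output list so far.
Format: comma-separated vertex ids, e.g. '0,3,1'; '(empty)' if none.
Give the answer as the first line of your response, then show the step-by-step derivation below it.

1,2,4,3,5

step 1: output 1; order=[1]; indeg=(1,0,0,1,0,0)
step 2: output 2; order=[1,2]; indeg=(1,0,0,1,0,0)
step 3: output 4; order=[1,2,4]; indeg=(1,0,0,0,0,0)
step 4: output 3; order=[1,2,4,3]; indeg=(1,0,0,0,0,0)
step 5: output 5; order=[1,2,4,3,5]; indeg=(0,0,0,0,0,0)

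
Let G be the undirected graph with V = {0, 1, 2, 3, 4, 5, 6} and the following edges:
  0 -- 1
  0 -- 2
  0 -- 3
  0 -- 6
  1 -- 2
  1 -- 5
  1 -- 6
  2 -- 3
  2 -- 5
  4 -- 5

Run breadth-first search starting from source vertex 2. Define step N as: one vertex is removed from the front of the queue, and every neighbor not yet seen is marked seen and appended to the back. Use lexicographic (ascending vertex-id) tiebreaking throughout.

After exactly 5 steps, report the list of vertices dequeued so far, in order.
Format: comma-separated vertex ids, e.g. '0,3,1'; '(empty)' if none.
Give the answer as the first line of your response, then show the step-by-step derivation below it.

2,0,1,3,5

step 1: dequeue 2; queue=[0,1,3,5]; order=2
step 2: dequeue 0; queue=[1,3,5,6]; order=2,0
step 3: dequeue 1; queue=[3,5,6]; order=2,0,1
step 4: dequeue 3; queue=[5,6]; order=2,0,1,3
step 5: dequeue 5; queue=[6,4]; order=2,0,1,3,5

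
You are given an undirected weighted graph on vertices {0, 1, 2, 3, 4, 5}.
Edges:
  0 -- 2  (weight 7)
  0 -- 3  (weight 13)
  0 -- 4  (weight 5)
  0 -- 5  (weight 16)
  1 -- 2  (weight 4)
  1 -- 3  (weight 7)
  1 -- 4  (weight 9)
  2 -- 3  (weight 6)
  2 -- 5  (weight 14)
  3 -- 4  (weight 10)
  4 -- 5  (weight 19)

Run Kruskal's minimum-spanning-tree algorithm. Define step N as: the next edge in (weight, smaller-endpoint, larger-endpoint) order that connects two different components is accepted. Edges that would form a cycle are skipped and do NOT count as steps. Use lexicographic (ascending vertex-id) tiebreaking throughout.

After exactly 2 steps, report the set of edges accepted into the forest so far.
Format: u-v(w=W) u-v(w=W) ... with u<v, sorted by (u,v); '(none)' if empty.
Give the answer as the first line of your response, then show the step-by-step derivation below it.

0-4(w=5) 1-2(w=4)

step 1: add edge 1-2 (w=4); MST = {1-2(w=4)}
step 2: add edge 0-4 (w=5); MST = {0-4(w=5) 1-2(w=4)}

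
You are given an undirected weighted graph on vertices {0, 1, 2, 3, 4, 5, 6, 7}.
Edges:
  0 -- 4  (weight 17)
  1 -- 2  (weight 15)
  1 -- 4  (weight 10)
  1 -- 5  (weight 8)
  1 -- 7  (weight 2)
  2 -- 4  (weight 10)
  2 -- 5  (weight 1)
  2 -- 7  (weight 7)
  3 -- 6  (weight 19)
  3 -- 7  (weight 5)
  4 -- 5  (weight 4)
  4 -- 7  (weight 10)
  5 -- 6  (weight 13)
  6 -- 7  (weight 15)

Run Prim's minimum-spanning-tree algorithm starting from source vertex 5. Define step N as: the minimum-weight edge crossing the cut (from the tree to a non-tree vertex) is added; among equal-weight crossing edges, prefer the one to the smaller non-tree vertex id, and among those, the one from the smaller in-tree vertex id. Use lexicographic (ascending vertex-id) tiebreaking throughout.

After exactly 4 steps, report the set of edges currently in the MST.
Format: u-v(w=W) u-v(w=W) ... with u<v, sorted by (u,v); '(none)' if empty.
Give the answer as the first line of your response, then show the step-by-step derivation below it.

1-7(w=2) 2-5(w=1) 2-7(w=7) 4-5(w=4)

step 1: add edge 2-5 (w=1); MST = {2-5(w=1)}
step 2: add edge 4-5 (w=4); MST = {2-5(w=1) 4-5(w=4)}
step 3: add edge 2-7 (w=7); MST = {2-5(w=1) 2-7(w=7) 4-5(w=4)}
step 4: add edge 1-7 (w=2); MST = {1-7(w=2) 2-5(w=1) 2-7(w=7) 4-5(w=4)}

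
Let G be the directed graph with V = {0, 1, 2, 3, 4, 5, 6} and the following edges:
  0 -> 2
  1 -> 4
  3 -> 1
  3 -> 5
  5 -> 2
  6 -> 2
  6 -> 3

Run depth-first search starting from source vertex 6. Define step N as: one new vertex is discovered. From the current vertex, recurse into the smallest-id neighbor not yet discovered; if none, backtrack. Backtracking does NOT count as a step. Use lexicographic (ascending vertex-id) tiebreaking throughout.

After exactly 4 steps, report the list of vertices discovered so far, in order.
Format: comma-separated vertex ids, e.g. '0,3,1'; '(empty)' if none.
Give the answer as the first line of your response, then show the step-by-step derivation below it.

6,2,3,1

step 1: discover 6; path=6; order=6
step 2: discover 2; path=6>2; order=6,2
step 3: discover 3; path=6>3; order=6,2,3
step 4: discover 1; path=6>3>1; order=6,2,3,1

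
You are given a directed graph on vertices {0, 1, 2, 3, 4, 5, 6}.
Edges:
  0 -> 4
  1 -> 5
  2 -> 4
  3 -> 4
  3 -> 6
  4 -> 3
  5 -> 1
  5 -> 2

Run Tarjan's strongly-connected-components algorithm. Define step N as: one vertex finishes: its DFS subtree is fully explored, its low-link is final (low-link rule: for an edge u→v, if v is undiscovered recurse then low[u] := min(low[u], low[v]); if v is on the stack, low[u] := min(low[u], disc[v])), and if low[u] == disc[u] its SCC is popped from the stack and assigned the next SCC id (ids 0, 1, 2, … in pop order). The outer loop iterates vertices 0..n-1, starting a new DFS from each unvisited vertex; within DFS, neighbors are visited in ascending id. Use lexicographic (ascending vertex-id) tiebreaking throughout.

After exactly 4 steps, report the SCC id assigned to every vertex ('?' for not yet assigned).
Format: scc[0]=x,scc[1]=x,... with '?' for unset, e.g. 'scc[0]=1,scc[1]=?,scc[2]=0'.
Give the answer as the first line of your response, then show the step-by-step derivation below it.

scc[0]=2,scc[1]=?,scc[2]=?,scc[3]=1,scc[4]=1,scc[5]=?,scc[6]=0

step 1: low=(low[0]=0,low[1]=?,low[2]=?,low[3]=1,low[4]=1,low[5]=?,low[6]=3); scc=(scc[0]=?,scc[1]=?,scc[2]=?,scc[3]=?,scc[4]=?,scc[5]=?,scc[6]=0)
step 2: low=(low[0]=0,low[1]=?,low[2]=?,low[3]=1,low[4]=1,low[5]=?,low[6]=3); scc=(scc[0]=?,scc[1]=?,scc[2]=?,scc[3]=?,scc[4]=?,scc[5]=?,scc[6]=0)
step 3: low=(low[0]=0,low[1]=?,low[2]=?,low[3]=1,low[4]=1,low[5]=?,low[6]=3); scc=(scc[0]=?,scc[1]=?,scc[2]=?,scc[3]=1,scc[4]=1,scc[5]=?,scc[6]=0)
step 4: low=(low[0]=0,low[1]=?,low[2]=?,low[3]=1,low[4]=1,low[5]=?,low[6]=3); scc=(scc[0]=2,scc[1]=?,scc[2]=?,scc[3]=1,scc[4]=1,scc[5]=?,scc[6]=0)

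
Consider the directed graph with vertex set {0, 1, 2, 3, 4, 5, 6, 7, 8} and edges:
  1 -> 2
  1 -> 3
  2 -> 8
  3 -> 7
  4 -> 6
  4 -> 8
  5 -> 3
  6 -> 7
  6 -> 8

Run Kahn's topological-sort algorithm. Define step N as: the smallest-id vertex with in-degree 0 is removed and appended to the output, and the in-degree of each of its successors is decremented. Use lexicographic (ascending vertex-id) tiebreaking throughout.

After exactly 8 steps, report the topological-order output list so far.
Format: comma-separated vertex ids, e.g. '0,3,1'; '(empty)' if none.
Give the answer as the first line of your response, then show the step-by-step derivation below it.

0,1,2,4,5,3,6,7

step 1: output 0; order=[0]; indeg=(0,0,1,2,0,0,1,2,3)
step 2: output 1; order=[0,1]; indeg=(0,0,0,1,0,0,1,2,3)
step 3: output 2; order=[0,1,2]; indeg=(0,0,0,1,0,0,1,2,2)
step 4: output 4; order=[0,1,2,4]; indeg=(0,0,0,1,0,0,0,2,1)
step 5: output 5; order=[0,1,2,4,5]; indeg=(0,0,0,0,0,0,0,2,1)
step 6: output 3; order=[0,1,2,4,5,3]; indeg=(0,0,0,0,0,0,0,1,1)
step 7: output 6; order=[0,1,2,4,5,3,6]; indeg=(0,0,0,0,0,0,0,0,0)
step 8: output 7; order=[0,1,2,4,5,3,6,7]; indeg=(0,0,0,0,0,0,0,0,0)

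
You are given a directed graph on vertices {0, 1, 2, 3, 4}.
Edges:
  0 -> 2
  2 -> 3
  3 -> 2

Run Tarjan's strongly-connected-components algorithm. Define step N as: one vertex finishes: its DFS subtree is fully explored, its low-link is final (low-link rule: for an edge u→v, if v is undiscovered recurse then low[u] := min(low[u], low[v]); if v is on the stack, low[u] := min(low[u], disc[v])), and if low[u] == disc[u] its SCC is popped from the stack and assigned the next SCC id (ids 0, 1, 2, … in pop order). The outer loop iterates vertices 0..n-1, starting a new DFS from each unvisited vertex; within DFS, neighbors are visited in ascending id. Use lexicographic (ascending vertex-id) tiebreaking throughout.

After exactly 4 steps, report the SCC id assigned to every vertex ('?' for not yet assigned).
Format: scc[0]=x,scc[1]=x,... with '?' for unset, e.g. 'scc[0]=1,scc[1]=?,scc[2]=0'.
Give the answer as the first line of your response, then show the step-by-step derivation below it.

scc[0]=1,scc[1]=2,scc[2]=0,scc[3]=0,scc[4]=?

step 1: low=(low[0]=0,low[1]=?,low[2]=1,low[3]=1,low[4]=?); scc=(scc[0]=?,scc[1]=?,scc[2]=?,scc[3]=?,scc[4]=?)
step 2: low=(low[0]=0,low[1]=?,low[2]=1,low[3]=1,low[4]=?); scc=(scc[0]=?,scc[1]=?,scc[2]=0,scc[3]=0,scc[4]=?)
step 3: low=(low[0]=0,low[1]=?,low[2]=1,low[3]=1,low[4]=?); scc=(scc[0]=1,scc[1]=?,scc[2]=0,scc[3]=0,scc[4]=?)
step 4: low=(low[0]=0,low[1]=3,low[2]=1,low[3]=1,low[4]=?); scc=(scc[0]=1,scc[1]=2,scc[2]=0,scc[3]=0,scc[4]=?)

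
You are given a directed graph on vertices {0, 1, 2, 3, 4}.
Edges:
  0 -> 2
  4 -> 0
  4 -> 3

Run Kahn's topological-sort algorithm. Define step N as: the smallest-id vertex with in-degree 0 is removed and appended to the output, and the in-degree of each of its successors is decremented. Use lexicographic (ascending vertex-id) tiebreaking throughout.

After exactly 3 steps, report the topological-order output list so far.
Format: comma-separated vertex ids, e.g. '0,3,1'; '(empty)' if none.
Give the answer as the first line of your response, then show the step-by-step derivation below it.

1,4,0

step 1: output 1; order=[1]; indeg=(1,0,1,1,0)
step 2: output 4; order=[1,4]; indeg=(0,0,1,0,0)
step 3: output 0; order=[1,4,0]; indeg=(0,0,0,0,0)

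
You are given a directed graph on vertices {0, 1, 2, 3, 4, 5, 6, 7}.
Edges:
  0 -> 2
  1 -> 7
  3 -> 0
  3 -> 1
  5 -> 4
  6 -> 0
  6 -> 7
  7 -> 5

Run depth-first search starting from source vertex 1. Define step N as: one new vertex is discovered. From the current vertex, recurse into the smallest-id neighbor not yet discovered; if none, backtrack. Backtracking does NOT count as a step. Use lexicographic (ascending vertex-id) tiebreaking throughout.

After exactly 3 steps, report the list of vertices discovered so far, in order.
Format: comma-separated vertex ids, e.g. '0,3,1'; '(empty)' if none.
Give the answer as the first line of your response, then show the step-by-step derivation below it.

1,7,5

step 1: discover 1; path=1; order=1
step 2: discover 7; path=1>7; order=1,7
step 3: discover 5; path=1>7>5; order=1,7,5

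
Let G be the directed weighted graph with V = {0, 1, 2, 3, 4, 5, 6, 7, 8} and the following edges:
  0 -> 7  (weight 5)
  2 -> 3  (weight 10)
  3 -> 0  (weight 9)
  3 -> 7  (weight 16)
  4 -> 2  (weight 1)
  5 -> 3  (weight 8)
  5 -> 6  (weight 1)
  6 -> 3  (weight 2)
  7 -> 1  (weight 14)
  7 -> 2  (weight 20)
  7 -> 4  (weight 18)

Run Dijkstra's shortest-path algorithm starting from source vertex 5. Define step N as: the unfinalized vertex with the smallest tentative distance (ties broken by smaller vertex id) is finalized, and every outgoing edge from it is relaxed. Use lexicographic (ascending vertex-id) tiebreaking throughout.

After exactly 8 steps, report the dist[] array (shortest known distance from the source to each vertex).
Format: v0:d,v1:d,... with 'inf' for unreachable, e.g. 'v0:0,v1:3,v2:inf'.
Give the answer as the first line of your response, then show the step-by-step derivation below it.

v0:12,v1:31,v2:36,v3:3,v4:35,v5:0,v6:1,v7:17,v8:inf

step 1: dist = v0:inf,v1:inf,v2:inf,v3:8,v4:inf,v5:0,v6:1,v7:inf,v8:inf
step 2: dist = v0:inf,v1:inf,v2:inf,v3:3,v4:inf,v5:0,v6:1,v7:inf,v8:inf
step 3: dist = v0:12,v1:inf,v2:inf,v3:3,v4:inf,v5:0,v6:1,v7:19,v8:inf
step 4: dist = v0:12,v1:inf,v2:inf,v3:3,v4:inf,v5:0,v6:1,v7:17,v8:inf
step 5: dist = v0:12,v1:31,v2:37,v3:3,v4:35,v5:0,v6:1,v7:17,v8:inf
step 6: dist = v0:12,v1:31,v2:37,v3:3,v4:35,v5:0,v6:1,v7:17,v8:inf
step 7: dist = v0:12,v1:31,v2:36,v3:3,v4:35,v5:0,v6:1,v7:17,v8:inf
step 8: dist = v0:12,v1:31,v2:36,v3:3,v4:35,v5:0,v6:1,v7:17,v8:inf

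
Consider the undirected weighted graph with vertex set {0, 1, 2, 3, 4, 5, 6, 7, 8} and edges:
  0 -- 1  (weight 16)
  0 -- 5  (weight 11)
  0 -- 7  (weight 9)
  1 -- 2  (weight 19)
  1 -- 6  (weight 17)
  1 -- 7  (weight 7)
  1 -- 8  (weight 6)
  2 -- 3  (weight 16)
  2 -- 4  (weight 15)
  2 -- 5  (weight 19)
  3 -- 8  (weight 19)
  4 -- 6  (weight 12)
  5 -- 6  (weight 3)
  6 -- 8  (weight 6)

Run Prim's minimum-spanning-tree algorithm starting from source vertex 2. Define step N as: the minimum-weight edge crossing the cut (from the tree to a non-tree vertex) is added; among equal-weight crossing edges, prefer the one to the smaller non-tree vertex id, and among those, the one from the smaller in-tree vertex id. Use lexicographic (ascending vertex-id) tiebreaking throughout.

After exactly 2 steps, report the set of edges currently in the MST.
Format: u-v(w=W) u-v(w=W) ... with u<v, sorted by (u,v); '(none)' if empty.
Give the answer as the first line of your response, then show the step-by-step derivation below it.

2-4(w=15) 4-6(w=12)

step 1: add edge 2-4 (w=15); MST = {2-4(w=15)}
step 2: add edge 4-6 (w=12); MST = {2-4(w=15) 4-6(w=12)}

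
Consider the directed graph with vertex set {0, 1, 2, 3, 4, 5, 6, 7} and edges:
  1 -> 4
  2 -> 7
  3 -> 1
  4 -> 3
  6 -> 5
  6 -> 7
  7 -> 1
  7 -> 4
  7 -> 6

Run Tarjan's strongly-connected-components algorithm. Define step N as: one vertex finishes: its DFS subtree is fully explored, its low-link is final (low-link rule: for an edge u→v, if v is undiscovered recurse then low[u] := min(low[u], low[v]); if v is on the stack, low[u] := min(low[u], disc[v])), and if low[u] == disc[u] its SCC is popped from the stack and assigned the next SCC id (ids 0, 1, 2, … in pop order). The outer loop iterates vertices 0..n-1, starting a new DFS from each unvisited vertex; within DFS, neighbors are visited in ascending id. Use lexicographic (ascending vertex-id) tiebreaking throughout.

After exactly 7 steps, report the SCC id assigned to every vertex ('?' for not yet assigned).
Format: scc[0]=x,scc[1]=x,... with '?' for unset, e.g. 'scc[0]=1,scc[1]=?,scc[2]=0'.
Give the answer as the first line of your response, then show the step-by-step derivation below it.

scc[0]=0,scc[1]=1,scc[2]=?,scc[3]=1,scc[4]=1,scc[5]=2,scc[6]=3,scc[7]=3

step 1: low=(low[0]=0,low[1]=?,low[2]=?,low[3]=?,low[4]=?,low[5]=?,low[6]=?,low[7]=?); scc=(scc[0]=0,scc[1]=?,scc[2]=?,scc[3]=?,scc[4]=?,scc[5]=?,scc[6]=?,scc[7]=?)
step 2: low=(low[0]=0,low[1]=1,low[2]=?,low[3]=1,low[4]=2,low[5]=?,low[6]=?,low[7]=?); scc=(scc[0]=0,scc[1]=?,scc[2]=?,scc[3]=?,scc[4]=?,scc[5]=?,scc[6]=?,scc[7]=?)
step 3: low=(low[0]=0,low[1]=1,low[2]=?,low[3]=1,low[4]=1,low[5]=?,low[6]=?,low[7]=?); scc=(scc[0]=0,scc[1]=?,scc[2]=?,scc[3]=?,scc[4]=?,scc[5]=?,scc[6]=?,scc[7]=?)
step 4: low=(low[0]=0,low[1]=1,low[2]=?,low[3]=1,low[4]=1,low[5]=?,low[6]=?,low[7]=?); scc=(scc[0]=0,scc[1]=1,scc[2]=?,scc[3]=1,scc[4]=1,scc[5]=?,scc[6]=?,scc[7]=?)
step 5: low=(low[0]=0,low[1]=1,low[2]=4,low[3]=1,low[4]=1,low[5]=7,low[6]=6,low[7]=5); scc=(scc[0]=0,scc[1]=1,scc[2]=?,scc[3]=1,scc[4]=1,scc[5]=2,scc[6]=?,scc[7]=?)
step 6: low=(low[0]=0,low[1]=1,low[2]=4,low[3]=1,low[4]=1,low[5]=7,low[6]=5,low[7]=5); scc=(scc[0]=0,scc[1]=1,scc[2]=?,scc[3]=1,scc[4]=1,scc[5]=2,scc[6]=?,scc[7]=?)
step 7: low=(low[0]=0,low[1]=1,low[2]=4,low[3]=1,low[4]=1,low[5]=7,low[6]=5,low[7]=5); scc=(scc[0]=0,scc[1]=1,scc[2]=?,scc[3]=1,scc[4]=1,scc[5]=2,scc[6]=3,scc[7]=3)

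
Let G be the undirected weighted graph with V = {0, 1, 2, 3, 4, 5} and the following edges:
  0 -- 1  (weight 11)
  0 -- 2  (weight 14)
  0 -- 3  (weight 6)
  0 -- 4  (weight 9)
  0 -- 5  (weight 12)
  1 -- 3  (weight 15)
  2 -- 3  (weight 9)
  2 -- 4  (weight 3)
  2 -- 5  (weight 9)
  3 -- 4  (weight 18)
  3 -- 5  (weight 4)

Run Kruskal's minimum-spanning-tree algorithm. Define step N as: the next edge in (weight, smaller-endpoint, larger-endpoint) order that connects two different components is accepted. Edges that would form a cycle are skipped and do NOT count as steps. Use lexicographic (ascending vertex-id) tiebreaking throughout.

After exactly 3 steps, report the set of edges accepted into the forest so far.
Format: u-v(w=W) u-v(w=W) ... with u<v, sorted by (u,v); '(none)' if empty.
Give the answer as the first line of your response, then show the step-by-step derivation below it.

0-3(w=6) 2-4(w=3) 3-5(w=4)

step 1: add edge 2-4 (w=3); MST = {2-4(w=3)}
step 2: add edge 3-5 (w=4); MST = {2-4(w=3) 3-5(w=4)}
step 3: add edge 0-3 (w=6); MST = {0-3(w=6) 2-4(w=3) 3-5(w=4)}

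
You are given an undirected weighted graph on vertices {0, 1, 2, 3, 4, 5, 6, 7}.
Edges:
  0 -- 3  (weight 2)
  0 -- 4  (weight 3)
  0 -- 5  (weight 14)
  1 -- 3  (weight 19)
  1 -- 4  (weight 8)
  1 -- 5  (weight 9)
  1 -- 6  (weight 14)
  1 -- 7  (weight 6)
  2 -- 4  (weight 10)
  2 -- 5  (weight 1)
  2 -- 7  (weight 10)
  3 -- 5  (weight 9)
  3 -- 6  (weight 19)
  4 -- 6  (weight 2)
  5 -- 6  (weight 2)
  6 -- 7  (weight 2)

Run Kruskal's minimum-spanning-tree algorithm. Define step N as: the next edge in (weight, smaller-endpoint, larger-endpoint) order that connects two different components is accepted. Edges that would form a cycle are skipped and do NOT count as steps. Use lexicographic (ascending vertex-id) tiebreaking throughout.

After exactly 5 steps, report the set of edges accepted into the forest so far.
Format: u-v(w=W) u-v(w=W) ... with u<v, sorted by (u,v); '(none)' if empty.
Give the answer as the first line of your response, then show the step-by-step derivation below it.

0-3(w=2) 2-5(w=1) 4-6(w=2) 5-6(w=2) 6-7(w=2)

step 1: add edge 2-5 (w=1); MST = {2-5(w=1)}
step 2: add edge 0-3 (w=2); MST = {0-3(w=2) 2-5(w=1)}
step 3: add edge 4-6 (w=2); MST = {0-3(w=2) 2-5(w=1) 4-6(w=2)}
step 4: add edge 5-6 (w=2); MST = {0-3(w=2) 2-5(w=1) 4-6(w=2) 5-6(w=2)}
step 5: add edge 6-7 (w=2); MST = {0-3(w=2) 2-5(w=1) 4-6(w=2) 5-6(w=2) 6-7(w=2)}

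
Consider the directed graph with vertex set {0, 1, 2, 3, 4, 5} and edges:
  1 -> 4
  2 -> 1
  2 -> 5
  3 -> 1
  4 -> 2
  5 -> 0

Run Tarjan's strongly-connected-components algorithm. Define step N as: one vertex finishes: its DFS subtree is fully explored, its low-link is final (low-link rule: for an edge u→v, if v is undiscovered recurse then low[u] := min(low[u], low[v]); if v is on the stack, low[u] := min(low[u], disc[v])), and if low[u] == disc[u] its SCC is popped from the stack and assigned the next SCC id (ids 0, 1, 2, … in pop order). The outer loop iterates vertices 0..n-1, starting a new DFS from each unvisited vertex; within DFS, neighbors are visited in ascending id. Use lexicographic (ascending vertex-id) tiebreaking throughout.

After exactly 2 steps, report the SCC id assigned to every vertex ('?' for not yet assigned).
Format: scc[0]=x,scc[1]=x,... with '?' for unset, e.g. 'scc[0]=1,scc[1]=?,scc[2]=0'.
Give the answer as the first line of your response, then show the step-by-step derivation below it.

scc[0]=0,scc[1]=?,scc[2]=?,scc[3]=?,scc[4]=?,scc[5]=1

step 1: low=(low[0]=0,low[1]=?,low[2]=?,low[3]=?,low[4]=?,low[5]=?); scc=(scc[0]=0,scc[1]=?,scc[2]=?,scc[3]=?,scc[4]=?,scc[5]=?)
step 2: low=(low[0]=0,low[1]=1,low[2]=1,low[3]=?,low[4]=2,low[5]=4); scc=(scc[0]=0,scc[1]=?,scc[2]=?,scc[3]=?,scc[4]=?,scc[5]=1)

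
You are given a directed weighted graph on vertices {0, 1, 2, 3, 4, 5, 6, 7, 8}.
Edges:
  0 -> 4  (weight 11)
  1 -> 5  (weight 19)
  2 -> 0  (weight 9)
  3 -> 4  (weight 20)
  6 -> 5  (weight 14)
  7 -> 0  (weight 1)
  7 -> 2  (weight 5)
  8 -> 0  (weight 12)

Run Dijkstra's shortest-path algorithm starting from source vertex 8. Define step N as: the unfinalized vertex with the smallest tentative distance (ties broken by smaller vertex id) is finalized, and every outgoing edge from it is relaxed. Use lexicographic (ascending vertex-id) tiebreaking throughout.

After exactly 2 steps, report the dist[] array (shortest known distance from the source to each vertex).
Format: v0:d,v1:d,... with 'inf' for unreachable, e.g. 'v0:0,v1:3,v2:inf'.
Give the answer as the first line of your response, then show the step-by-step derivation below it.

v0:12,v1:inf,v2:inf,v3:inf,v4:23,v5:inf,v6:inf,v7:inf,v8:0

step 1: dist = v0:12,v1:inf,v2:inf,v3:inf,v4:inf,v5:inf,v6:inf,v7:inf,v8:0
step 2: dist = v0:12,v1:inf,v2:inf,v3:inf,v4:23,v5:inf,v6:inf,v7:inf,v8:0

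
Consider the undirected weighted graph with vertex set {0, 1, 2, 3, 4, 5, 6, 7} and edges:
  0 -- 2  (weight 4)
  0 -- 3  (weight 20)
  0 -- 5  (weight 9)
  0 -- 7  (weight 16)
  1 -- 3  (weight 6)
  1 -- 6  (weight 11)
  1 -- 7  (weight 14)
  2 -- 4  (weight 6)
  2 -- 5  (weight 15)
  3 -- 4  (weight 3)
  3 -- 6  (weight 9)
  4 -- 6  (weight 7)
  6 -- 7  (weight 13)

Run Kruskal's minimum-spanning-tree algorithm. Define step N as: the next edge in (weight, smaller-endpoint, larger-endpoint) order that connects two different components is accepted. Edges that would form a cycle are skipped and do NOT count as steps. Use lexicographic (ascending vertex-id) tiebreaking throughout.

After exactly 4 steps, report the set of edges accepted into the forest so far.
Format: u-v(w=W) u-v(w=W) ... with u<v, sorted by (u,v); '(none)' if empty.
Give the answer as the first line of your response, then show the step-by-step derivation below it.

0-2(w=4) 1-3(w=6) 2-4(w=6) 3-4(w=3)

step 1: add edge 3-4 (w=3); MST = {3-4(w=3)}
step 2: add edge 0-2 (w=4); MST = {0-2(w=4) 3-4(w=3)}
step 3: add edge 1-3 (w=6); MST = {0-2(w=4) 1-3(w=6) 3-4(w=3)}
step 4: add edge 2-4 (w=6); MST = {0-2(w=4) 1-3(w=6) 2-4(w=6) 3-4(w=3)}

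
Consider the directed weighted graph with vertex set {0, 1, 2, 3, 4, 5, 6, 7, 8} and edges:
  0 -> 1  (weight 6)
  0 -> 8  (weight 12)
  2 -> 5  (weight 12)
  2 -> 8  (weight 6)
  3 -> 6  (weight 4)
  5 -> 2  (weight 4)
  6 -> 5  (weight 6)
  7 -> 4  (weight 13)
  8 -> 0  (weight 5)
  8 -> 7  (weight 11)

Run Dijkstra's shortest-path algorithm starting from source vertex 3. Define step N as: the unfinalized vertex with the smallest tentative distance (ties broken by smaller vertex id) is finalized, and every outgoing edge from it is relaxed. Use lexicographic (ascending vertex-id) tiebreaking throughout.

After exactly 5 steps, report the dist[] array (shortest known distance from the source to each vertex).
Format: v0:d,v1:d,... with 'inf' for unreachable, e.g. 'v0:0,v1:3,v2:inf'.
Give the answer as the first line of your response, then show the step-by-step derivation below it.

v0:25,v1:inf,v2:14,v3:0,v4:inf,v5:10,v6:4,v7:31,v8:20

step 1: dist = v0:inf,v1:inf,v2:inf,v3:0,v4:inf,v5:inf,v6:4,v7:inf,v8:inf
step 2: dist = v0:inf,v1:inf,v2:inf,v3:0,v4:inf,v5:10,v6:4,v7:inf,v8:inf
step 3: dist = v0:inf,v1:inf,v2:14,v3:0,v4:inf,v5:10,v6:4,v7:inf,v8:inf
step 4: dist = v0:inf,v1:inf,v2:14,v3:0,v4:inf,v5:10,v6:4,v7:inf,v8:20
step 5: dist = v0:25,v1:inf,v2:14,v3:0,v4:inf,v5:10,v6:4,v7:31,v8:20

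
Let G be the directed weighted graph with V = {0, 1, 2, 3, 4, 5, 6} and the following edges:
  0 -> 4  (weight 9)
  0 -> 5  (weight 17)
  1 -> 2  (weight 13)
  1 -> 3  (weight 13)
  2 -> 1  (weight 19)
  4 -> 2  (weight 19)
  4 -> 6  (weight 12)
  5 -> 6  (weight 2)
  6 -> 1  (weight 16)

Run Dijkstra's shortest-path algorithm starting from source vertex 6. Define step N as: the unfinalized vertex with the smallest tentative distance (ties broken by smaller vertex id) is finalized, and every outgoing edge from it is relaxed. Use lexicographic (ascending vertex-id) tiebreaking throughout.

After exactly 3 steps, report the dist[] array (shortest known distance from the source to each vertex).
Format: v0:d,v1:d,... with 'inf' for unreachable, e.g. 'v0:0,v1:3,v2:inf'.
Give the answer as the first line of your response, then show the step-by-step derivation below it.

v0:inf,v1:16,v2:29,v3:29,v4:inf,v5:inf,v6:0

step 1: dist = v0:inf,v1:16,v2:inf,v3:inf,v4:inf,v5:inf,v6:0
step 2: dist = v0:inf,v1:16,v2:29,v3:29,v4:inf,v5:inf,v6:0
step 3: dist = v0:inf,v1:16,v2:29,v3:29,v4:inf,v5:inf,v6:0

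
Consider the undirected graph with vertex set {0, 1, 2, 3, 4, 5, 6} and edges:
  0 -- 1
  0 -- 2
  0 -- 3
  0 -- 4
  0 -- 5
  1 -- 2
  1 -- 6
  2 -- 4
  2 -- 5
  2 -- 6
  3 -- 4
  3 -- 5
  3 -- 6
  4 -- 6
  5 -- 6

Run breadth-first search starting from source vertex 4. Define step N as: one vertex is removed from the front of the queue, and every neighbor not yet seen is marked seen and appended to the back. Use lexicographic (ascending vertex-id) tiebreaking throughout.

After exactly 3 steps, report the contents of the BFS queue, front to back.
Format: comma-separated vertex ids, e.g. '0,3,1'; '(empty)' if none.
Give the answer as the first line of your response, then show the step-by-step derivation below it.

3,6,1,5

step 1: dequeue 4; queue=[0,2,3,6]; order=4
step 2: dequeue 0; queue=[2,3,6,1,5]; order=4,0
step 3: dequeue 2; queue=[3,6,1,5]; order=4,0,2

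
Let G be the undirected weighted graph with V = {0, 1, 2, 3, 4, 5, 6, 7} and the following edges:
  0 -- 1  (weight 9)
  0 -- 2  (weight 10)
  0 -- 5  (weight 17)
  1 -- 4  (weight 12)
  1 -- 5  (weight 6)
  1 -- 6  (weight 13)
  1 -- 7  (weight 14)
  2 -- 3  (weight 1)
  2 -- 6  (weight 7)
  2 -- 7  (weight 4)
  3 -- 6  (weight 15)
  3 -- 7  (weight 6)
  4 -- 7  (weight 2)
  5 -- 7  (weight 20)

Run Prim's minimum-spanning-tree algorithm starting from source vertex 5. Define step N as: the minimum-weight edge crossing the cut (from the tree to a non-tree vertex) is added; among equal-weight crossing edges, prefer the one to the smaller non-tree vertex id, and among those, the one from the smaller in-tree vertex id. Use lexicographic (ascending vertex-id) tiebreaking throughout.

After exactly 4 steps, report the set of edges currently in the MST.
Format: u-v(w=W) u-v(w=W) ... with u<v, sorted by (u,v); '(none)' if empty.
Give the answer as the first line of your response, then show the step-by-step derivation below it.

0-1(w=9) 0-2(w=10) 1-5(w=6) 2-3(w=1)

step 1: add edge 1-5 (w=6); MST = {1-5(w=6)}
step 2: add edge 0-1 (w=9); MST = {0-1(w=9) 1-5(w=6)}
step 3: add edge 0-2 (w=10); MST = {0-1(w=9) 0-2(w=10) 1-5(w=6)}
step 4: add edge 2-3 (w=1); MST = {0-1(w=9) 0-2(w=10) 1-5(w=6) 2-3(w=1)}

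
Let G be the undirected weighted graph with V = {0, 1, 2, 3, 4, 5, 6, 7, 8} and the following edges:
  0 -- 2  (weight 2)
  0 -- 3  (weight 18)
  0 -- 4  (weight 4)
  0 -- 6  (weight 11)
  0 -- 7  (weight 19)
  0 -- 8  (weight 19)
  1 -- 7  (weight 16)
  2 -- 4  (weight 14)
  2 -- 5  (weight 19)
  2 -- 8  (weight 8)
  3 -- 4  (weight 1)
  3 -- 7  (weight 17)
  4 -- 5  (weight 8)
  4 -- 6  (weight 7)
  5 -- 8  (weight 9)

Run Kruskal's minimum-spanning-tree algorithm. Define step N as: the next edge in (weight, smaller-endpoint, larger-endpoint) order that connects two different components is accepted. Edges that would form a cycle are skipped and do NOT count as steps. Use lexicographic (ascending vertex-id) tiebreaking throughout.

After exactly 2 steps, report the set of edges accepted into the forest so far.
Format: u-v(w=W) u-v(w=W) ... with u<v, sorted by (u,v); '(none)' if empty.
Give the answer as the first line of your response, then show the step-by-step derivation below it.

0-2(w=2) 3-4(w=1)

step 1: add edge 3-4 (w=1); MST = {3-4(w=1)}
step 2: add edge 0-2 (w=2); MST = {0-2(w=2) 3-4(w=1)}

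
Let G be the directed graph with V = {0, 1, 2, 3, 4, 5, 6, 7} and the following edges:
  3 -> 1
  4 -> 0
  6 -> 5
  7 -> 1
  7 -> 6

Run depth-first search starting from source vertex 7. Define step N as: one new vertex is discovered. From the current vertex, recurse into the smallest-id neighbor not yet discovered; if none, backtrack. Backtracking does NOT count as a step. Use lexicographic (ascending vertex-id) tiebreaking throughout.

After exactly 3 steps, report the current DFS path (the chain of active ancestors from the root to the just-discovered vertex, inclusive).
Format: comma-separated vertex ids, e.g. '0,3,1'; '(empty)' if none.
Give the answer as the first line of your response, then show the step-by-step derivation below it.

7,6

step 1: discover 7; path=7; order=7
step 2: discover 1; path=7>1; order=7,1
step 3: discover 6; path=7>6; order=7,1,6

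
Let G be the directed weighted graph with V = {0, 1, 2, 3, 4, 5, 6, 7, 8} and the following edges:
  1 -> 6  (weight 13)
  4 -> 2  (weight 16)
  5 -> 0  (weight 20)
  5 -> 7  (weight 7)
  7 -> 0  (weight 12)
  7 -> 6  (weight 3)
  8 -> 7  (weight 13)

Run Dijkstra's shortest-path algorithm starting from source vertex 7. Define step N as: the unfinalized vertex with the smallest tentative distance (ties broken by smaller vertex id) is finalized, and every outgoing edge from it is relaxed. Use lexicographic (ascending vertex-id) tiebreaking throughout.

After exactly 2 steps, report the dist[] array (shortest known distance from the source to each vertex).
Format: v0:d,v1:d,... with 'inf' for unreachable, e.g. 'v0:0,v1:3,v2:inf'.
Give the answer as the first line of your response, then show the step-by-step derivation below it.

v0:12,v1:inf,v2:inf,v3:inf,v4:inf,v5:inf,v6:3,v7:0,v8:inf

step 1: dist = v0:12,v1:inf,v2:inf,v3:inf,v4:inf,v5:inf,v6:3,v7:0,v8:inf
step 2: dist = v0:12,v1:inf,v2:inf,v3:inf,v4:inf,v5:inf,v6:3,v7:0,v8:inf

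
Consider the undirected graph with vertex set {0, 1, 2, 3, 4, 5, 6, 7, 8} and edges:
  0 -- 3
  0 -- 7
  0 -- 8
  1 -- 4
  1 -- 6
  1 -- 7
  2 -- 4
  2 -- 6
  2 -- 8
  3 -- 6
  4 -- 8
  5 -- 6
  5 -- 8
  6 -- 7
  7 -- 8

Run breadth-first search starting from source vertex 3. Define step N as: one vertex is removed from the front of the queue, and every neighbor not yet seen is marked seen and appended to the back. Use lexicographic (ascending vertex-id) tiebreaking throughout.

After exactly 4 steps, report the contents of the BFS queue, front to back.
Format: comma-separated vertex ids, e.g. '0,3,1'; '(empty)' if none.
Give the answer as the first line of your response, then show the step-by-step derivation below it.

8,1,2,5

step 1: dequeue 3; queue=[0,6]; order=3
step 2: dequeue 0; queue=[6,7,8]; order=3,0
step 3: dequeue 6; queue=[7,8,1,2,5]; order=3,0,6
step 4: dequeue 7; queue=[8,1,2,5]; order=3,0,6,7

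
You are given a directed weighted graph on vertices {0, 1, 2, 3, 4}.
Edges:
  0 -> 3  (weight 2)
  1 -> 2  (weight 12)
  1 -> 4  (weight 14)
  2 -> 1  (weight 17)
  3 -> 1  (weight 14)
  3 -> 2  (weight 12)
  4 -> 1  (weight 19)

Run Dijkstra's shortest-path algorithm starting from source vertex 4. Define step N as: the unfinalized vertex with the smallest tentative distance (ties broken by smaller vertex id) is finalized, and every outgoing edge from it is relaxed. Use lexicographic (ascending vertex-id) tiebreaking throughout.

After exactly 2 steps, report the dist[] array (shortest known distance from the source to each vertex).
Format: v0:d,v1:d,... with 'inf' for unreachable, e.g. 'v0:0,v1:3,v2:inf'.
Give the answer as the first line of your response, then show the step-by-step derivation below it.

v0:inf,v1:19,v2:31,v3:inf,v4:0

step 1: dist = v0:inf,v1:19,v2:inf,v3:inf,v4:0
step 2: dist = v0:inf,v1:19,v2:31,v3:inf,v4:0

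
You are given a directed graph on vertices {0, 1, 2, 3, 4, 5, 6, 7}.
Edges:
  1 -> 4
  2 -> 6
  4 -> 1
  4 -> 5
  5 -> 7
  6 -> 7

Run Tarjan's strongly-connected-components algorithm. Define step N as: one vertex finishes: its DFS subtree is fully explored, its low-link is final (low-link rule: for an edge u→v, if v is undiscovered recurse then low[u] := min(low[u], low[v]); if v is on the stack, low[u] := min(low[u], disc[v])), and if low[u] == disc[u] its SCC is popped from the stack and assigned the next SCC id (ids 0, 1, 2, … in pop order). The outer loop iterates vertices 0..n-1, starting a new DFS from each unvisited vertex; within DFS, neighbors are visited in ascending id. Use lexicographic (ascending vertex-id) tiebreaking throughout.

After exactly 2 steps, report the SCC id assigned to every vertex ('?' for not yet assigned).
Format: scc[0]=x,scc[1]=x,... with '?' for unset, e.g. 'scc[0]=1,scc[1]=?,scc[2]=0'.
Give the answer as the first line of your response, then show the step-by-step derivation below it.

scc[0]=0,scc[1]=?,scc[2]=?,scc[3]=?,scc[4]=?,scc[5]=?,scc[6]=?,scc[7]=1

step 1: low=(low[0]=0,low[1]=?,low[2]=?,low[3]=?,low[4]=?,low[5]=?,low[6]=?,low[7]=?); scc=(scc[0]=0,scc[1]=?,scc[2]=?,scc[3]=?,scc[4]=?,scc[5]=?,scc[6]=?,scc[7]=?)
step 2: low=(low[0]=0,low[1]=1,low[2]=?,low[3]=?,low[4]=1,low[5]=3,low[6]=?,low[7]=4); scc=(scc[0]=0,scc[1]=?,scc[2]=?,scc[3]=?,scc[4]=?,scc[5]=?,scc[6]=?,scc[7]=1)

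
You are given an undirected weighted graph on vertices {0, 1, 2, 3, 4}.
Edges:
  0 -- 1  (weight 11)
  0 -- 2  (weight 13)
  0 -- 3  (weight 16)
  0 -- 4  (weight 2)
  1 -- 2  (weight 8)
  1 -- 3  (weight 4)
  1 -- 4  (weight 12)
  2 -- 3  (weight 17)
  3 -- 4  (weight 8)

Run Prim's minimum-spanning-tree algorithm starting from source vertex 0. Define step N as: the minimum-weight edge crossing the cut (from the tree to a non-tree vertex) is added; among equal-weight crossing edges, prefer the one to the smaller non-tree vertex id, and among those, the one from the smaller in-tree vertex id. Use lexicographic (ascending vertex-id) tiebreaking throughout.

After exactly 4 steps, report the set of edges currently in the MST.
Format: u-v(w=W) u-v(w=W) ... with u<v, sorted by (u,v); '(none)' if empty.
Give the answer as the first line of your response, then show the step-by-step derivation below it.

0-4(w=2) 1-2(w=8) 1-3(w=4) 3-4(w=8)

step 1: add edge 0-4 (w=2); MST = {0-4(w=2)}
step 2: add edge 3-4 (w=8); MST = {0-4(w=2) 3-4(w=8)}
step 3: add edge 1-3 (w=4); MST = {0-4(w=2) 1-3(w=4) 3-4(w=8)}
step 4: add edge 1-2 (w=8); MST = {0-4(w=2) 1-2(w=8) 1-3(w=4) 3-4(w=8)}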